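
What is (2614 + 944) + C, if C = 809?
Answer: 4367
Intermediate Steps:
(2614 + 944) + C = (2614 + 944) + 809 = 3558 + 809 = 4367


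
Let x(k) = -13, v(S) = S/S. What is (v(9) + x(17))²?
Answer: 144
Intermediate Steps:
v(S) = 1
(v(9) + x(17))² = (1 - 13)² = (-12)² = 144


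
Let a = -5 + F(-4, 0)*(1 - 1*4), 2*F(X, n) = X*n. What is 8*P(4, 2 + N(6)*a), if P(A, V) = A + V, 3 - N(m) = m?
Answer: 168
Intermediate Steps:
N(m) = 3 - m
F(X, n) = X*n/2 (F(X, n) = (X*n)/2 = X*n/2)
a = -5 (a = -5 + ((½)*(-4)*0)*(1 - 1*4) = -5 + 0*(1 - 4) = -5 + 0*(-3) = -5 + 0 = -5)
8*P(4, 2 + N(6)*a) = 8*(4 + (2 + (3 - 1*6)*(-5))) = 8*(4 + (2 + (3 - 6)*(-5))) = 8*(4 + (2 - 3*(-5))) = 8*(4 + (2 + 15)) = 8*(4 + 17) = 8*21 = 168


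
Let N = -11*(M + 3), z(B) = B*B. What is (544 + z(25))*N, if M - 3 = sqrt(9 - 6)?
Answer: -77154 - 12859*sqrt(3) ≈ -99427.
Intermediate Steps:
z(B) = B**2
M = 3 + sqrt(3) (M = 3 + sqrt(9 - 6) = 3 + sqrt(3) ≈ 4.7320)
N = -66 - 11*sqrt(3) (N = -11*((3 + sqrt(3)) + 3) = -11*(6 + sqrt(3)) = -66 - 11*sqrt(3) ≈ -85.053)
(544 + z(25))*N = (544 + 25**2)*(-66 - 11*sqrt(3)) = (544 + 625)*(-66 - 11*sqrt(3)) = 1169*(-66 - 11*sqrt(3)) = -77154 - 12859*sqrt(3)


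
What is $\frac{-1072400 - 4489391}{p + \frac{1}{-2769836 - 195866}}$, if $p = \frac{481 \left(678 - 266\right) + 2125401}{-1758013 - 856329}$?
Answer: $\frac{10780640990962477111}{1722756926897} \approx 6.2578 \cdot 10^{6}$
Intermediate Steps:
$p = - \frac{2323573}{2614342}$ ($p = \frac{481 \cdot 412 + 2125401}{-2614342} = \left(198172 + 2125401\right) \left(- \frac{1}{2614342}\right) = 2323573 \left(- \frac{1}{2614342}\right) = - \frac{2323573}{2614342} \approx -0.88878$)
$\frac{-1072400 - 4489391}{p + \frac{1}{-2769836 - 195866}} = \frac{-1072400 - 4489391}{- \frac{2323573}{2614342} + \frac{1}{-2769836 - 195866}} = - \frac{5561791}{- \frac{2323573}{2614342} + \frac{1}{-2965702}} = - \frac{5561791}{- \frac{2323573}{2614342} - \frac{1}{2965702}} = - \frac{5561791}{- \frac{1722756926897}{1938339824521}} = \left(-5561791\right) \left(- \frac{1938339824521}{1722756926897}\right) = \frac{10780640990962477111}{1722756926897}$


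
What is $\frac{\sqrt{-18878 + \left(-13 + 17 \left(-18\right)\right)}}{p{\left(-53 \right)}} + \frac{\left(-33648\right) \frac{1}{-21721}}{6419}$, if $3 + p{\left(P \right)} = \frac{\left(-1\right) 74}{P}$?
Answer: $\frac{33648}{139427099} - \frac{477 i \sqrt{237}}{85} \approx 0.00024133 - 86.392 i$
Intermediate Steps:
$p{\left(P \right)} = -3 - \frac{74}{P}$ ($p{\left(P \right)} = -3 + \frac{\left(-1\right) 74}{P} = -3 - \frac{74}{P}$)
$\frac{\sqrt{-18878 + \left(-13 + 17 \left(-18\right)\right)}}{p{\left(-53 \right)}} + \frac{\left(-33648\right) \frac{1}{-21721}}{6419} = \frac{\sqrt{-18878 + \left(-13 + 17 \left(-18\right)\right)}}{-3 - \frac{74}{-53}} + \frac{\left(-33648\right) \frac{1}{-21721}}{6419} = \frac{\sqrt{-18878 - 319}}{-3 - - \frac{74}{53}} + \left(-33648\right) \left(- \frac{1}{21721}\right) \frac{1}{6419} = \frac{\sqrt{-18878 - 319}}{-3 + \frac{74}{53}} + \frac{33648}{21721} \cdot \frac{1}{6419} = \frac{\sqrt{-19197}}{- \frac{85}{53}} + \frac{33648}{139427099} = 9 i \sqrt{237} \left(- \frac{53}{85}\right) + \frac{33648}{139427099} = - \frac{477 i \sqrt{237}}{85} + \frac{33648}{139427099} = \frac{33648}{139427099} - \frac{477 i \sqrt{237}}{85}$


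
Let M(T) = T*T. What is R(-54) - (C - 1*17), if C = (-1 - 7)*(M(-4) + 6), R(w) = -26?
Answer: 167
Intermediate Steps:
M(T) = T²
C = -176 (C = (-1 - 7)*((-4)² + 6) = -8*(16 + 6) = -8*22 = -176)
R(-54) - (C - 1*17) = -26 - (-176 - 1*17) = -26 - (-176 - 17) = -26 - 1*(-193) = -26 + 193 = 167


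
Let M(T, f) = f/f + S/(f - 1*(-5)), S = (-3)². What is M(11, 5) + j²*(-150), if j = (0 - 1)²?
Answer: -1481/10 ≈ -148.10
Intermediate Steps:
S = 9
j = 1 (j = (-1)² = 1)
M(T, f) = 1 + 9/(5 + f) (M(T, f) = f/f + 9/(f - 1*(-5)) = 1 + 9/(f + 5) = 1 + 9/(5 + f))
M(11, 5) + j²*(-150) = (14 + 5)/(5 + 5) + 1²*(-150) = 19/10 + 1*(-150) = (⅒)*19 - 150 = 19/10 - 150 = -1481/10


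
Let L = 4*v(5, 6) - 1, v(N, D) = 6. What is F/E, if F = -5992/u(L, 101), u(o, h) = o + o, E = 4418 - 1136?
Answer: -1498/37743 ≈ -0.039689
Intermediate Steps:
L = 23 (L = 4*6 - 1 = 24 - 1 = 23)
E = 3282
u(o, h) = 2*o
F = -2996/23 (F = -5992/(2*23) = -5992/46 = -5992*1/46 = -2996/23 ≈ -130.26)
F/E = -2996/23/3282 = -2996/23*1/3282 = -1498/37743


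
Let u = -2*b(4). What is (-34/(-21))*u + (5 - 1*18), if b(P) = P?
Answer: -545/21 ≈ -25.952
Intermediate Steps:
u = -8 (u = -2*4 = -8)
(-34/(-21))*u + (5 - 1*18) = -34/(-21)*(-8) + (5 - 1*18) = -34*(-1/21)*(-8) + (5 - 18) = (34/21)*(-8) - 13 = -272/21 - 13 = -545/21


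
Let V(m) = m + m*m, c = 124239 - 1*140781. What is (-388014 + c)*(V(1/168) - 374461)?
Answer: 356305519333735/2352 ≈ 1.5149e+11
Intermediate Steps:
c = -16542 (c = 124239 - 140781 = -16542)
V(m) = m + m**2
(-388014 + c)*(V(1/168) - 374461) = (-388014 - 16542)*((1 + 1/168)/168 - 374461) = -404556*((1 + 1/168)/168 - 374461) = -404556*((1/168)*(169/168) - 374461) = -404556*(169/28224 - 374461) = -404556*(-10568787095/28224) = 356305519333735/2352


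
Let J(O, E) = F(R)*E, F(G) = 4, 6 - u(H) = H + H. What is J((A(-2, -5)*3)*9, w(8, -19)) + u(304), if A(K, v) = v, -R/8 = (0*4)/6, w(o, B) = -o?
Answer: -634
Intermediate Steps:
u(H) = 6 - 2*H (u(H) = 6 - (H + H) = 6 - 2*H)
R = 0 (R = -8*0*4/6 = -0/6 = -8*0 = 0)
J(O, E) = 4*E
J((A(-2, -5)*3)*9, w(8, -19)) + u(304) = 4*(-1*8) + (6 - 2*304) = 4*(-8) + (6 - 608) = -32 - 602 = -634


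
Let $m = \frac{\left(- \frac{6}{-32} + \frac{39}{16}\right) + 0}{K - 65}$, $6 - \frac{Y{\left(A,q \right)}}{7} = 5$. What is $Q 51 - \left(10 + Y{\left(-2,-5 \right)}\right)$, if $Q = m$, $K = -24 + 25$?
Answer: $- \frac{9775}{512} \approx -19.092$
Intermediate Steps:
$Y{\left(A,q \right)} = 7$ ($Y{\left(A,q \right)} = 42 - 35 = 7$)
$K = 1$
$m = - \frac{21}{512}$ ($m = \frac{\left(- \frac{6}{-32} + \frac{39}{16}\right) + 0}{1 - 65} = \frac{\left(\left(-6\right) \left(- \frac{1}{32}\right) + 39 \cdot \frac{1}{16}\right) + 0}{-64} = \left(\left(\frac{3}{16} + \frac{39}{16}\right) + 0\right) \left(- \frac{1}{64}\right) = \left(\frac{21}{8} + 0\right) \left(- \frac{1}{64}\right) = \frac{21}{8} \left(- \frac{1}{64}\right) = - \frac{21}{512} \approx -0.041016$)
$Q = - \frac{21}{512} \approx -0.041016$
$Q 51 - \left(10 + Y{\left(-2,-5 \right)}\right) = \left(- \frac{21}{512}\right) 51 - 17 = - \frac{1071}{512} - 17 = - \frac{9775}{512}$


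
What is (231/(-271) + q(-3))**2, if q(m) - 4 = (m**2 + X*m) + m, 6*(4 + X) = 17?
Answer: 46991025/293764 ≈ 159.96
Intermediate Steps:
X = -7/6 (X = -4 + (1/6)*17 = -4 + 17/6 = -7/6 ≈ -1.1667)
q(m) = 4 + m**2 - m/6 (q(m) = 4 + ((m**2 - 7*m/6) + m) = 4 + (m**2 - m/6) = 4 + m**2 - m/6)
(231/(-271) + q(-3))**2 = (231/(-271) + (4 + (-3)**2 - 1/6*(-3)))**2 = (231*(-1/271) + (4 + 9 + 1/2))**2 = (-231/271 + 27/2)**2 = (6855/542)**2 = 46991025/293764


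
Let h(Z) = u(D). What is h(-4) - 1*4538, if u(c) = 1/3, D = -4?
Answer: -13613/3 ≈ -4537.7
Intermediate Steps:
u(c) = ⅓
h(Z) = ⅓
h(-4) - 1*4538 = ⅓ - 1*4538 = ⅓ - 4538 = -13613/3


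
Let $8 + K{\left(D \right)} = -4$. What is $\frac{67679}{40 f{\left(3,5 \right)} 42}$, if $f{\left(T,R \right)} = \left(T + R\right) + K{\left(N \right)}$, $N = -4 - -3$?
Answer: $- \frac{67679}{6720} \approx -10.071$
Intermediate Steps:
$N = -1$ ($N = -4 + 3 = -1$)
$K{\left(D \right)} = -12$ ($K{\left(D \right)} = -8 - 4 = -12$)
$f{\left(T,R \right)} = -12 + R + T$ ($f{\left(T,R \right)} = \left(T + R\right) - 12 = \left(R + T\right) - 12 = -12 + R + T$)
$\frac{67679}{40 f{\left(3,5 \right)} 42} = \frac{67679}{40 \left(-12 + 5 + 3\right) 42} = \frac{67679}{40 \left(-4\right) 42} = \frac{67679}{\left(-160\right) 42} = \frac{67679}{-6720} = 67679 \left(- \frac{1}{6720}\right) = - \frac{67679}{6720}$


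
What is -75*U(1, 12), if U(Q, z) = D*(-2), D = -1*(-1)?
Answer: 150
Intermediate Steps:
D = 1
U(Q, z) = -2 (U(Q, z) = 1*(-2) = -2)
-75*U(1, 12) = -75*(-2) = 150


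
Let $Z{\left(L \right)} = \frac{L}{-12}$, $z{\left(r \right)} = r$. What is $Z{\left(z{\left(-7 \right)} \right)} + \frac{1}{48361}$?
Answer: $\frac{338539}{580332} \approx 0.58335$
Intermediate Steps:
$Z{\left(L \right)} = - \frac{L}{12}$ ($Z{\left(L \right)} = L \left(- \frac{1}{12}\right) = - \frac{L}{12}$)
$Z{\left(z{\left(-7 \right)} \right)} + \frac{1}{48361} = \left(- \frac{1}{12}\right) \left(-7\right) + \frac{1}{48361} = \frac{7}{12} + \frac{1}{48361} = \frac{338539}{580332}$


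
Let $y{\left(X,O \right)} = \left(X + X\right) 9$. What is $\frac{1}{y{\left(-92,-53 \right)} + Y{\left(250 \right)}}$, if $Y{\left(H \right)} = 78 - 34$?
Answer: $- \frac{1}{1612} \approx -0.00062035$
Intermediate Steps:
$y{\left(X,O \right)} = 18 X$ ($y{\left(X,O \right)} = 2 X 9 = 18 X$)
$Y{\left(H \right)} = 44$ ($Y{\left(H \right)} = 78 - 34 = 44$)
$\frac{1}{y{\left(-92,-53 \right)} + Y{\left(250 \right)}} = \frac{1}{18 \left(-92\right) + 44} = \frac{1}{-1656 + 44} = \frac{1}{-1612} = - \frac{1}{1612}$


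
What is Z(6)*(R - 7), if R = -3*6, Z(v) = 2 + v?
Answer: -200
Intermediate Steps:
R = -18
Z(6)*(R - 7) = (2 + 6)*(-18 - 7) = 8*(-25) = -200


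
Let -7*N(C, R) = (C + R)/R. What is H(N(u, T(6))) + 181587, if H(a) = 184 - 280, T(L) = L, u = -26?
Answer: 181491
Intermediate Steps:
N(C, R) = -(C + R)/(7*R)
H(a) = -96
H(N(u, T(6))) + 181587 = -96 + 181587 = 181491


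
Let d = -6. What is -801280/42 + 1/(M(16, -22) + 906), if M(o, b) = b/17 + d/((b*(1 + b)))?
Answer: -474455088031/24869103 ≈ -19078.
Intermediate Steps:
M(o, b) = b/17 - 6/(b*(1 + b)) (M(o, b) = b/17 - 6*1/(b*(1 + b)) = b*(1/17) - 6/(b*(1 + b)) = b/17 - 6/(b*(1 + b)))
-801280/42 + 1/(M(16, -22) + 906) = -801280/42 + 1/((1/17)*(-102 + (-22)² + (-22)³)/(-22*(1 - 22)) + 906) = -801280/42 + 1/((1/17)*(-1/22)*(-102 + 484 - 10648)/(-21) + 906) = -640*626/21 + 1/((1/17)*(-1/22)*(-1/21)*(-10266) + 906) = -400640/21 + 1/(-1711/1309 + 906) = -400640/21 + 1/(1184243/1309) = -400640/21 + 1309/1184243 = -474455088031/24869103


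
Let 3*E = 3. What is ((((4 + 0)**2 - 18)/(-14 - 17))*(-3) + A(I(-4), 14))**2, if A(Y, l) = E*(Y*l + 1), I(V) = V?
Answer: 2927521/961 ≈ 3046.3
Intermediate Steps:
E = 1 (E = (1/3)*3 = 1)
A(Y, l) = 1 + Y*l (A(Y, l) = 1*(Y*l + 1) = 1*(1 + Y*l) = 1 + Y*l)
((((4 + 0)**2 - 18)/(-14 - 17))*(-3) + A(I(-4), 14))**2 = ((((4 + 0)**2 - 18)/(-14 - 17))*(-3) + (1 - 4*14))**2 = (((4**2 - 18)/(-31))*(-3) + (1 - 56))**2 = (((16 - 18)*(-1/31))*(-3) - 55)**2 = (-2*(-1/31)*(-3) - 55)**2 = ((2/31)*(-3) - 55)**2 = (-6/31 - 55)**2 = (-1711/31)**2 = 2927521/961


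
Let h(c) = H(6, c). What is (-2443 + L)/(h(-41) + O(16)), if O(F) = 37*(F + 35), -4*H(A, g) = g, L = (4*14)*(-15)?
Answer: -13132/7589 ≈ -1.7304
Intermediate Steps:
L = -840 (L = 56*(-15) = -840)
H(A, g) = -g/4
h(c) = -c/4
O(F) = 1295 + 37*F (O(F) = 37*(35 + F) = 1295 + 37*F)
(-2443 + L)/(h(-41) + O(16)) = (-2443 - 840)/(-¼*(-41) + (1295 + 37*16)) = -3283/(41/4 + (1295 + 592)) = -3283/(41/4 + 1887) = -3283/7589/4 = -3283*4/7589 = -13132/7589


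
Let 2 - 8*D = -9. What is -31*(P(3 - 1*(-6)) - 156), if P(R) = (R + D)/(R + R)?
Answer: 693811/144 ≈ 4818.1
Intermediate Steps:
D = 11/8 (D = 1/4 - 1/8*(-9) = 1/4 + 9/8 = 11/8 ≈ 1.3750)
P(R) = (11/8 + R)/(2*R) (P(R) = (R + 11/8)/(R + R) = (11/8 + R)/((2*R)) = (11/8 + R)*(1/(2*R)) = (11/8 + R)/(2*R))
-31*(P(3 - 1*(-6)) - 156) = -31*((11 + 8*(3 - 1*(-6)))/(16*(3 - 1*(-6))) - 156) = -31*((11 + 8*(3 + 6))/(16*(3 + 6)) - 156) = -31*((1/16)*(11 + 8*9)/9 - 156) = -31*((1/16)*(1/9)*(11 + 72) - 156) = -31*((1/16)*(1/9)*83 - 156) = -31*(83/144 - 156) = -31*(-22381/144) = 693811/144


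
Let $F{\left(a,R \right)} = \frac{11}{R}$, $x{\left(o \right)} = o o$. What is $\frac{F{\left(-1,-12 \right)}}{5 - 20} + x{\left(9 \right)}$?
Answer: $\frac{14591}{180} \approx 81.061$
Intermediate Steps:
$x{\left(o \right)} = o^{2}$
$\frac{F{\left(-1,-12 \right)}}{5 - 20} + x{\left(9 \right)} = \frac{11 \frac{1}{-12}}{5 - 20} + 9^{2} = \frac{11 \left(- \frac{1}{12}\right)}{-15} + 81 = \left(- \frac{11}{12}\right) \left(- \frac{1}{15}\right) + 81 = \frac{11}{180} + 81 = \frac{14591}{180}$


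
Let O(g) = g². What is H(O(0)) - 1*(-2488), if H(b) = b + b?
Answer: 2488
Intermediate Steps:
H(b) = 2*b
H(O(0)) - 1*(-2488) = 2*0² - 1*(-2488) = 2*0 + 2488 = 0 + 2488 = 2488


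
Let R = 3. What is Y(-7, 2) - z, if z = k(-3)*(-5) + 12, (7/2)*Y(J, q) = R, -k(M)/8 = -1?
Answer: 202/7 ≈ 28.857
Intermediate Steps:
k(M) = 8 (k(M) = -8*(-1) = 8)
Y(J, q) = 6/7 (Y(J, q) = (2/7)*3 = 6/7)
z = -28 (z = 8*(-5) + 12 = -40 + 12 = -28)
Y(-7, 2) - z = 6/7 - 1*(-28) = 6/7 + 28 = 202/7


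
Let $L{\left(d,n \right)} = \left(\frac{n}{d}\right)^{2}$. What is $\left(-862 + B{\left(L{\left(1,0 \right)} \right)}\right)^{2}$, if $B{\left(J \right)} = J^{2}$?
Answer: $743044$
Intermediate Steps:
$L{\left(d,n \right)} = \frac{n^{2}}{d^{2}}$
$\left(-862 + B{\left(L{\left(1,0 \right)} \right)}\right)^{2} = \left(-862 + \left(1^{-2} \cdot 0^{2}\right)^{2}\right)^{2} = \left(-862 + \left(1 \cdot 0\right)^{2}\right)^{2} = \left(-862 + 0^{2}\right)^{2} = \left(-862 + 0\right)^{2} = \left(-862\right)^{2} = 743044$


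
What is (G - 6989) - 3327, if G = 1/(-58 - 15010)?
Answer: -155441489/15068 ≈ -10316.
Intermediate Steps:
G = -1/15068 (G = 1/(-15068) = -1/15068 ≈ -6.6366e-5)
(G - 6989) - 3327 = (-1/15068 - 6989) - 3327 = -105310253/15068 - 3327 = -155441489/15068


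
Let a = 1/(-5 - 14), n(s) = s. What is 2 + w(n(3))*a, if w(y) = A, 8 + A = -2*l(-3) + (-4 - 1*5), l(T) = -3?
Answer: 49/19 ≈ 2.5789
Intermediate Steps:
a = -1/19 (a = 1/(-19) = -1/19 ≈ -0.052632)
A = -11 (A = -8 + (-2*(-3) + (-4 - 1*5)) = -8 + (6 + (-4 - 5)) = -8 + (6 - 9) = -8 - 3 = -11)
w(y) = -11
2 + w(n(3))*a = 2 - 11*(-1/19) = 2 + 11/19 = 49/19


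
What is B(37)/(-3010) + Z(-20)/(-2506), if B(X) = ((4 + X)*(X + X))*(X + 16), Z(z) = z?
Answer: -14389629/269395 ≈ -53.415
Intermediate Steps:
B(X) = 2*X*(4 + X)*(16 + X) (B(X) = ((4 + X)*(2*X))*(16 + X) = (2*X*(4 + X))*(16 + X) = 2*X*(4 + X)*(16 + X))
B(37)/(-3010) + Z(-20)/(-2506) = (2*37*(64 + 37² + 20*37))/(-3010) - 20/(-2506) = (2*37*(64 + 1369 + 740))*(-1/3010) - 20*(-1/2506) = (2*37*2173)*(-1/3010) + 10/1253 = 160802*(-1/3010) + 10/1253 = -80401/1505 + 10/1253 = -14389629/269395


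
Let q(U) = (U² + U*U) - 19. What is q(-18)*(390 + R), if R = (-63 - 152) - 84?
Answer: 57239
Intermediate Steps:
q(U) = -19 + 2*U² (q(U) = (U² + U²) - 19 = 2*U² - 19 = -19 + 2*U²)
R = -299 (R = -215 - 84 = -299)
q(-18)*(390 + R) = (-19 + 2*(-18)²)*(390 - 299) = (-19 + 2*324)*91 = (-19 + 648)*91 = 629*91 = 57239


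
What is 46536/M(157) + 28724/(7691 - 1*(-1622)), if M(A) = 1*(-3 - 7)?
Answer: -216551264/46565 ≈ -4650.5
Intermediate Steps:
M(A) = -10 (M(A) = 1*(-10) = -10)
46536/M(157) + 28724/(7691 - 1*(-1622)) = 46536/(-10) + 28724/(7691 - 1*(-1622)) = 46536*(-1/10) + 28724/(7691 + 1622) = -23268/5 + 28724/9313 = -216551264/46565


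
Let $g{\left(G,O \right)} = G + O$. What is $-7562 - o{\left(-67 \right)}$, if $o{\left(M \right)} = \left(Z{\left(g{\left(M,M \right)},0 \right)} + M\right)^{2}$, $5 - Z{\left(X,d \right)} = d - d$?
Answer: $-11406$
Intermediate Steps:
$Z{\left(X,d \right)} = 5$ ($Z{\left(X,d \right)} = 5 - \left(d - d\right) = 5 - 0 = 5 + 0 = 5$)
$o{\left(M \right)} = \left(5 + M\right)^{2}$
$-7562 - o{\left(-67 \right)} = -7562 - \left(5 - 67\right)^{2} = -7562 - \left(-62\right)^{2} = -7562 - 3844 = -11406$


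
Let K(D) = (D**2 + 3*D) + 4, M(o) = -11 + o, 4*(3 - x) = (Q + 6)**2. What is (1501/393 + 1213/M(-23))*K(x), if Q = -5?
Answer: -134938975/213792 ≈ -631.17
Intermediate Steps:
x = 11/4 (x = 3 - (-5 + 6)**2/4 = 3 - 1/4*1**2 = 3 - 1/4*1 = 3 - 1/4 = 11/4 ≈ 2.7500)
K(D) = 4 + D**2 + 3*D
(1501/393 + 1213/M(-23))*K(x) = (1501/393 + 1213/(-11 - 23))*(4 + (11/4)**2 + 3*(11/4)) = (1501*(1/393) + 1213/(-34))*(4 + 121/16 + 33/4) = (1501/393 + 1213*(-1/34))*(317/16) = (1501/393 - 1213/34)*(317/16) = -425675/13362*317/16 = -134938975/213792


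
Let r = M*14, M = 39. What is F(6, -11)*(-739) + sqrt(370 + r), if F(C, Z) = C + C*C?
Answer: -31038 + 2*sqrt(229) ≈ -31008.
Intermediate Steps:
r = 546 (r = 39*14 = 546)
F(C, Z) = C + C**2
F(6, -11)*(-739) + sqrt(370 + r) = (6*(1 + 6))*(-739) + sqrt(370 + 546) = (6*7)*(-739) + sqrt(916) = 42*(-739) + 2*sqrt(229) = -31038 + 2*sqrt(229)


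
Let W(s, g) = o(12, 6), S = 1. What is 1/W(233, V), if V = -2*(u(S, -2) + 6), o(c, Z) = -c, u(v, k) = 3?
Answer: -1/12 ≈ -0.083333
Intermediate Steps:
V = -18 (V = -2*(3 + 6) = -2*9 = -18)
W(s, g) = -12 (W(s, g) = -1*12 = -12)
1/W(233, V) = 1/(-12) = -1/12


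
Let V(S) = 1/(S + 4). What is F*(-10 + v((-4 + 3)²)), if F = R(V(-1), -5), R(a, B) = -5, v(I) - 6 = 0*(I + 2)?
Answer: 20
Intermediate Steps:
V(S) = 1/(4 + S)
v(I) = 6 (v(I) = 6 + 0*(I + 2) = 6 + 0*(2 + I) = 6 + 0 = 6)
F = -5
F*(-10 + v((-4 + 3)²)) = -5*(-10 + 6) = -5*(-4) = 20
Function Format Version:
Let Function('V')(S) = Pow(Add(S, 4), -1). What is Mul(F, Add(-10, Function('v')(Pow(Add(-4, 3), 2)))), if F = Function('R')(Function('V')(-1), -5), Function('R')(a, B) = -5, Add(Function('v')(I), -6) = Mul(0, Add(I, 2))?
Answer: 20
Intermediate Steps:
Function('V')(S) = Pow(Add(4, S), -1)
Function('v')(I) = 6 (Function('v')(I) = Add(6, Mul(0, Add(I, 2))) = Add(6, Mul(0, Add(2, I))) = Add(6, 0) = 6)
F = -5
Mul(F, Add(-10, Function('v')(Pow(Add(-4, 3), 2)))) = Mul(-5, Add(-10, 6)) = Mul(-5, -4) = 20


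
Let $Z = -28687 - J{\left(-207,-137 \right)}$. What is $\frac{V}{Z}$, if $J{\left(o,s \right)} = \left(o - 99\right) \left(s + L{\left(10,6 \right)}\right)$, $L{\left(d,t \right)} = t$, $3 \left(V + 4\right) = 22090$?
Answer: $- \frac{22078}{206319} \approx -0.10701$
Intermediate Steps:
$V = \frac{22078}{3}$ ($V = -4 + \frac{1}{3} \cdot 22090 = -4 + \frac{22090}{3} = \frac{22078}{3} \approx 7359.3$)
$J{\left(o,s \right)} = \left(-99 + o\right) \left(6 + s\right)$ ($J{\left(o,s \right)} = \left(o - 99\right) \left(s + 6\right) = \left(-99 + o\right) \left(6 + s\right)$)
$Z = -68773$ ($Z = -28687 - \left(-594 - -13563 + 6 \left(-207\right) - -28359\right) = -28687 - \left(-594 + 13563 - 1242 + 28359\right) = -28687 - 40086 = -68773$)
$\frac{V}{Z} = \frac{22078}{3 \left(-68773\right)} = \frac{22078}{3} \left(- \frac{1}{68773}\right) = - \frac{22078}{206319}$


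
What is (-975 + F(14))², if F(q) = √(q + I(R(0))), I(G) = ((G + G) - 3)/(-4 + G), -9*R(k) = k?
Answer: (1950 - √59)²/4 ≈ 9.4315e+5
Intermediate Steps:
R(k) = -k/9
I(G) = (-3 + 2*G)/(-4 + G) (I(G) = (2*G - 3)/(-4 + G) = (-3 + 2*G)/(-4 + G))
F(q) = √(¾ + q) (F(q) = √(q + (-3 + 2*(-⅑*0))/(-4 - ⅑*0)) = √(q + (-3 + 2*0)/(-4 + 0)) = √(q + (-3 + 0)/(-4)) = √(q - ¼*(-3)) = √(q + ¾) = √(¾ + q))
(-975 + F(14))² = (-975 + √(3 + 4*14)/2)² = (-975 + √(3 + 56)/2)² = (-975 + √59/2)²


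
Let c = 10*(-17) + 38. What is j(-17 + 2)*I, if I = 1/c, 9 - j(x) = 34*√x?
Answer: -3/44 + 17*I*√15/66 ≈ -0.068182 + 0.99759*I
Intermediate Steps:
j(x) = 9 - 34*√x
c = -132 (c = -170 + 38 = -132)
I = -1/132 (I = 1/(-132) = -1/132 ≈ -0.0075758)
j(-17 + 2)*I = (9 - 34*√(-17 + 2))*(-1/132) = (9 - 34*I*√15)*(-1/132) = -3/44 + 17*I*√15/66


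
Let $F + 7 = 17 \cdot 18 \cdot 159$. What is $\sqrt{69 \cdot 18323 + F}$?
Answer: $\sqrt{1312934} \approx 1145.8$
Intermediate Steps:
$F = 48647$ ($F = -7 + 17 \cdot 18 \cdot 159 = -7 + 306 \cdot 159 = -7 + 48654 = 48647$)
$\sqrt{69 \cdot 18323 + F} = \sqrt{69 \cdot 18323 + 48647} = \sqrt{1264287 + 48647} = \sqrt{1312934}$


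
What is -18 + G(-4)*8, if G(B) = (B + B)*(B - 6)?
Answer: 622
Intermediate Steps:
G(B) = 2*B*(-6 + B) (G(B) = (2*B)*(-6 + B) = 2*B*(-6 + B))
-18 + G(-4)*8 = -18 + (2*(-4)*(-6 - 4))*8 = -18 + (2*(-4)*(-10))*8 = -18 + 80*8 = -18 + 640 = 622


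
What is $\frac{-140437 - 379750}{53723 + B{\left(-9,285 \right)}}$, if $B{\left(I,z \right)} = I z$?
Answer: $- \frac{520187}{51158} \approx -10.168$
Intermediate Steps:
$\frac{-140437 - 379750}{53723 + B{\left(-9,285 \right)}} = \frac{-140437 - 379750}{53723 - 2565} = - \frac{520187}{53723 - 2565} = - \frac{520187}{51158}$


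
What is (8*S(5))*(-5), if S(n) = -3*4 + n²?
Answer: -520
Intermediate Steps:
S(n) = -12 + n²
(8*S(5))*(-5) = (8*(-12 + 5²))*(-5) = (8*(-12 + 25))*(-5) = (8*13)*(-5) = 104*(-5) = -520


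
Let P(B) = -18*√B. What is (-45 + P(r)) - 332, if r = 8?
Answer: -377 - 36*√2 ≈ -427.91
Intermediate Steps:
(-45 + P(r)) - 332 = (-45 - 36*√2) - 332 = -377 - 36*√2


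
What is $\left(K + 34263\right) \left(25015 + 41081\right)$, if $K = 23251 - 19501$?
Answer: $2512507248$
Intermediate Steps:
$K = 3750$
$\left(K + 34263\right) \left(25015 + 41081\right) = \left(3750 + 34263\right) \left(25015 + 41081\right) = 38013 \cdot 66096 = 2512507248$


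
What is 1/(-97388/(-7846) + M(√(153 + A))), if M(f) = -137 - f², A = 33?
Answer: -3923/1218435 ≈ -0.0032197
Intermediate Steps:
1/(-97388/(-7846) + M(√(153 + A))) = 1/(-97388/(-7846) + (-137 - (√(153 + 33))²)) = 1/(-97388*(-1/7846) + (-137 - (√186)²)) = 1/(48694/3923 + (-137 - 1*186)) = 1/(48694/3923 + (-137 - 186)) = 1/(48694/3923 - 323) = 1/(-1218435/3923) = -3923/1218435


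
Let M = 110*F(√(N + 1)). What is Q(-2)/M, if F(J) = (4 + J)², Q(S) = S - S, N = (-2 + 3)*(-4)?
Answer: 0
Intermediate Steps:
N = -4 (N = 1*(-4) = -4)
Q(S) = 0
M = 110*(4 + I*√3)² (M = 110*(4 + √(-4 + 1))² = 110*(4 + √(-3))² = 110*(4 + I*√3)² ≈ 1430.0 + 1524.2*I)
Q(-2)/M = 0/(1430 + 880*I*√3) = 0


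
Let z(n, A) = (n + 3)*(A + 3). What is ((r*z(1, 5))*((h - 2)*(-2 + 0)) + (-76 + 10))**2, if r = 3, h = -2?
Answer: 492804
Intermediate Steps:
z(n, A) = (3 + A)*(3 + n) (z(n, A) = (3 + n)*(3 + A) = (3 + A)*(3 + n))
((r*z(1, 5))*((h - 2)*(-2 + 0)) + (-76 + 10))**2 = ((3*(9 + 3*5 + 3*1 + 5*1))*((-2 - 2)*(-2 + 0)) + (-76 + 10))**2 = ((3*(9 + 15 + 3 + 5))*(-4*(-2)) - 66)**2 = ((3*32)*8 - 66)**2 = (96*8 - 66)**2 = (768 - 66)**2 = 702**2 = 492804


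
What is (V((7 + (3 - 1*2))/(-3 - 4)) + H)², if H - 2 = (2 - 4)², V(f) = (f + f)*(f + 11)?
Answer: 656100/2401 ≈ 273.26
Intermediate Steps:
V(f) = 2*f*(11 + f) (V(f) = (2*f)*(11 + f) = 2*f*(11 + f))
H = 6 (H = 2 + (2 - 4)² = 2 + (-2)² = 2 + 4 = 6)
(V((7 + (3 - 1*2))/(-3 - 4)) + H)² = (2*((7 + (3 - 1*2))/(-3 - 4))*(11 + (7 + (3 - 1*2))/(-3 - 4)) + 6)² = (2*((7 + (3 - 2))/(-7))*(11 + (7 + (3 - 2))/(-7)) + 6)² = (2*((7 + 1)*(-⅐))*(11 + (7 + 1)*(-⅐)) + 6)² = (2*(8*(-⅐))*(11 + 8*(-⅐)) + 6)² = (2*(-8/7)*(11 - 8/7) + 6)² = (2*(-8/7)*(69/7) + 6)² = (-1104/49 + 6)² = (-810/49)² = 656100/2401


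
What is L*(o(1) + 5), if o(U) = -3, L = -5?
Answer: -10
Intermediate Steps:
L*(o(1) + 5) = -5*(-3 + 5) = -5*2 = -10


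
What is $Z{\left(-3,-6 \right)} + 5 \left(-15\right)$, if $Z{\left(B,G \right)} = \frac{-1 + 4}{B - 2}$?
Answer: $- \frac{378}{5} \approx -75.6$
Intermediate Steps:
$Z{\left(B,G \right)} = \frac{3}{-2 + B}$
$Z{\left(-3,-6 \right)} + 5 \left(-15\right) = \frac{3}{-2 - 3} + 5 \left(-15\right) = \frac{3}{-5} - 75 = 3 \left(- \frac{1}{5}\right) - 75 = - \frac{3}{5} - 75 = - \frac{378}{5}$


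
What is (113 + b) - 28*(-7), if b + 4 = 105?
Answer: 410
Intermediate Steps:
b = 101 (b = -4 + 105 = 101)
(113 + b) - 28*(-7) = (113 + 101) - 28*(-7) = 214 + 196 = 410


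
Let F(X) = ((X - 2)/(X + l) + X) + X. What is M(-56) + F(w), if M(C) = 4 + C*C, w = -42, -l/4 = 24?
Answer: 210886/69 ≈ 3056.3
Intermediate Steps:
l = -96 (l = -4*24 = -96)
M(C) = 4 + C**2
F(X) = 2*X + (-2 + X)/(-96 + X) (F(X) = ((X - 2)/(X - 96) + X) + X = ((-2 + X)/(-96 + X) + X) + X = (X + (-2 + X)/(-96 + X)) + X = 2*X + (-2 + X)/(-96 + X))
M(-56) + F(w) = (4 + (-56)**2) + (-2 - 191*(-42) + 2*(-42)**2)/(-96 - 42) = (4 + 3136) + (-2 + 8022 + 2*1764)/(-138) = 3140 - (-2 + 8022 + 3528)/138 = 3140 - 1/138*11548 = 3140 - 5774/69 = 210886/69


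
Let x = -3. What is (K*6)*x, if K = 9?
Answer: -162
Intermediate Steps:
(K*6)*x = (9*6)*(-3) = 54*(-3) = -162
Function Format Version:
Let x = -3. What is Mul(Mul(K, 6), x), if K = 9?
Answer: -162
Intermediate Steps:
Mul(Mul(K, 6), x) = Mul(Mul(9, 6), -3) = Mul(54, -3) = -162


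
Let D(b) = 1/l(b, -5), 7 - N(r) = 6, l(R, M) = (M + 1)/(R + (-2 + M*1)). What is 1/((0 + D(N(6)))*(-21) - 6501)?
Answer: -2/13065 ≈ -0.00015308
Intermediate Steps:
l(R, M) = (1 + M)/(-2 + M + R) (l(R, M) = (1 + M)/(R + (-2 + M)) = (1 + M)/(-2 + M + R))
N(r) = 1 (N(r) = 7 - 1*6 = 7 - 6 = 1)
D(b) = 7/4 - b/4 (D(b) = 1/((1 - 5)/(-2 - 5 + b)) = 1/(-4/(-7 + b)) = 7/4 - b/4)
1/((0 + D(N(6)))*(-21) - 6501) = 1/((0 + (7/4 - 1/4*1))*(-21) - 6501) = 1/((0 + (7/4 - 1/4))*(-21) - 6501) = 1/((0 + 3/2)*(-21) - 6501) = 1/((3/2)*(-21) - 6501) = 1/(-63/2 - 6501) = 1/(-13065/2) = -2/13065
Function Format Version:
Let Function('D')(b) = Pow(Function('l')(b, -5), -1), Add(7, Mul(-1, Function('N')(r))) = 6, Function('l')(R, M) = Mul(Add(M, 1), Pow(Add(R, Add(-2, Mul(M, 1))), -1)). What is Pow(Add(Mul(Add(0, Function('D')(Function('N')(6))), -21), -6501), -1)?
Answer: Rational(-2, 13065) ≈ -0.00015308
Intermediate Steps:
Function('l')(R, M) = Mul(Pow(Add(-2, M, R), -1), Add(1, M)) (Function('l')(R, M) = Mul(Add(1, M), Pow(Add(R, Add(-2, M)), -1)) = Mul(Add(1, M), Pow(Add(-2, M, R), -1)) = Mul(Pow(Add(-2, M, R), -1), Add(1, M)))
Function('N')(r) = 1 (Function('N')(r) = Add(7, Mul(-1, 6)) = Add(7, -6) = 1)
Function('D')(b) = Add(Rational(7, 4), Mul(Rational(-1, 4), b)) (Function('D')(b) = Pow(Mul(Pow(Add(-2, -5, b), -1), Add(1, -5)), -1) = Pow(Mul(Pow(Add(-7, b), -1), -4), -1) = Pow(Mul(-4, Pow(Add(-7, b), -1)), -1) = Add(Rational(7, 4), Mul(Rational(-1, 4), b)))
Pow(Add(Mul(Add(0, Function('D')(Function('N')(6))), -21), -6501), -1) = Pow(Add(Mul(Add(0, Add(Rational(7, 4), Mul(Rational(-1, 4), 1))), -21), -6501), -1) = Pow(Add(Mul(Add(0, Add(Rational(7, 4), Rational(-1, 4))), -21), -6501), -1) = Pow(Add(Mul(Add(0, Rational(3, 2)), -21), -6501), -1) = Pow(Add(Mul(Rational(3, 2), -21), -6501), -1) = Pow(Add(Rational(-63, 2), -6501), -1) = Pow(Rational(-13065, 2), -1) = Rational(-2, 13065)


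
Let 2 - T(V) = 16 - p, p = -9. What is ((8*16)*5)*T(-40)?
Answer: -14720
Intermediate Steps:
T(V) = -23 (T(V) = 2 - (16 - 1*(-9)) = 2 - (16 + 9) = 2 - 1*25 = 2 - 25 = -23)
((8*16)*5)*T(-40) = ((8*16)*5)*(-23) = (128*5)*(-23) = 640*(-23) = -14720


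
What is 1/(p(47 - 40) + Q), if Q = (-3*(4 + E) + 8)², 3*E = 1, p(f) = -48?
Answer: -1/23 ≈ -0.043478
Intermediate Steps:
E = ⅓ (E = (⅓)*1 = ⅓ ≈ 0.33333)
Q = 25 (Q = (-3*(4 + ⅓) + 8)² = (-3*13/3 + 8)² = (-13 + 8)² = (-5)² = 25)
1/(p(47 - 40) + Q) = 1/(-48 + 25) = 1/(-23) = -1/23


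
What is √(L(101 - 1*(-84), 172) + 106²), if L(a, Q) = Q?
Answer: 4*√713 ≈ 106.81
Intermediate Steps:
√(L(101 - 1*(-84), 172) + 106²) = √(172 + 106²) = √(172 + 11236) = √11408 = 4*√713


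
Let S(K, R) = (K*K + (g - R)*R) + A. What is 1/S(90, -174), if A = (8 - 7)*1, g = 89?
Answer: -1/37661 ≈ -2.6553e-5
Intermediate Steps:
A = 1 (A = 1*1 = 1)
S(K, R) = 1 + K² + R*(89 - R) (S(K, R) = (K*K + (89 - R)*R) + 1 = (K² + R*(89 - R)) + 1 = 1 + K² + R*(89 - R))
1/S(90, -174) = 1/(1 + 90² - 1*(-174)² + 89*(-174)) = 1/(1 + 8100 - 1*30276 - 15486) = 1/(1 + 8100 - 30276 - 15486) = 1/(-37661) = -1/37661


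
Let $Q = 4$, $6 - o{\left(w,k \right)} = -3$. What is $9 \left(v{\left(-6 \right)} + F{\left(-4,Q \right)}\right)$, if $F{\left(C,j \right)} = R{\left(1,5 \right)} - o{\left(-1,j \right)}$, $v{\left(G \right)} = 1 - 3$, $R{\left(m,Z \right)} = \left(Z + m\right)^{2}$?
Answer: $225$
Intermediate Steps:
$o{\left(w,k \right)} = 9$ ($o{\left(w,k \right)} = 6 - -3 = 6 + 3 = 9$)
$v{\left(G \right)} = -2$
$F{\left(C,j \right)} = 27$ ($F{\left(C,j \right)} = \left(5 + 1\right)^{2} - 9 = 6^{2} - 9 = 36 - 9 = 27$)
$9 \left(v{\left(-6 \right)} + F{\left(-4,Q \right)}\right) = 9 \left(-2 + 27\right) = 9 \cdot 25 = 225$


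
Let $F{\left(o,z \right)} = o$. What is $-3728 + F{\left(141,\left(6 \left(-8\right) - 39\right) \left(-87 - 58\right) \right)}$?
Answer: $-3587$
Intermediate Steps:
$-3728 + F{\left(141,\left(6 \left(-8\right) - 39\right) \left(-87 - 58\right) \right)} = -3728 + 141 = -3587$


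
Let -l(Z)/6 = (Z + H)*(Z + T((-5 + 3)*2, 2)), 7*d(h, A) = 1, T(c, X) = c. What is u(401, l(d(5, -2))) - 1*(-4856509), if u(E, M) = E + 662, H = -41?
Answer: 4857572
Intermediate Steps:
d(h, A) = ⅐ (d(h, A) = (⅐)*1 = ⅐)
l(Z) = -6*(-41 + Z)*(-4 + Z) (l(Z) = -6*(Z - 41)*(Z + (-5 + 3)*2) = -6*(-41 + Z)*(Z - 2*2) = -6*(-41 + Z)*(Z - 4) = -6*(-41 + Z)*(-4 + Z))
u(E, M) = 662 + E
u(401, l(d(5, -2))) - 1*(-4856509) = (662 + 401) - 1*(-4856509) = 1063 + 4856509 = 4857572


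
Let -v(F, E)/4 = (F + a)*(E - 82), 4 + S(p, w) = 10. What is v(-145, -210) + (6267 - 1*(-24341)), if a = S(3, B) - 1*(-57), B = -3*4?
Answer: -65168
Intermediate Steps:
B = -12
S(p, w) = 6 (S(p, w) = -4 + 10 = 6)
a = 63 (a = 6 - 1*(-57) = 6 + 57 = 63)
v(F, E) = -4*(-82 + E)*(63 + F) (v(F, E) = -4*(F + 63)*(E - 82) = -4*(63 + F)*(-82 + E) = -4*(-82 + E)*(63 + F))
v(-145, -210) + (6267 - 1*(-24341)) = (20664 - 252*(-210) + 328*(-145) - 4*(-210)*(-145)) + (6267 - 1*(-24341)) = (20664 + 52920 - 47560 - 121800) + (6267 + 24341) = -95776 + 30608 = -65168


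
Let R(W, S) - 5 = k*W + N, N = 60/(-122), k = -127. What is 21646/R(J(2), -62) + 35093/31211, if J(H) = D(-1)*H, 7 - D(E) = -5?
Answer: -34696070937/5794415783 ≈ -5.9878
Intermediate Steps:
D(E) = 12 (D(E) = 7 - 1*(-5) = 7 + 5 = 12)
J(H) = 12*H
N = -30/61 (N = 60*(-1/122) = -30/61 ≈ -0.49180)
R(W, S) = 275/61 - 127*W (R(W, S) = 5 + (-127*W - 30/61) = 5 + (-30/61 - 127*W) = 275/61 - 127*W)
21646/R(J(2), -62) + 35093/31211 = 21646/(275/61 - 1524*2) + 35093/31211 = 21646/(275/61 - 127*24) + 35093*(1/31211) = 21646/(275/61 - 3048) + 35093/31211 = 21646/(-185653/61) + 35093/31211 = 21646*(-61/185653) + 35093/31211 = -1320406/185653 + 35093/31211 = -34696070937/5794415783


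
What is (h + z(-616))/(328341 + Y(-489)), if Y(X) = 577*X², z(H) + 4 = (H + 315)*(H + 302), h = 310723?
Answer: 405233/138301158 ≈ 0.0029301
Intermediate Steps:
z(H) = -4 + (302 + H)*(315 + H) (z(H) = -4 + (H + 315)*(H + 302) = -4 + (315 + H)*(302 + H) = -4 + (302 + H)*(315 + H))
(h + z(-616))/(328341 + Y(-489)) = (310723 + (95126 + (-616)² + 617*(-616)))/(328341 + 577*(-489)²) = (310723 + (95126 + 379456 - 380072))/(328341 + 577*239121) = (310723 + 94510)/(328341 + 137972817) = 405233/138301158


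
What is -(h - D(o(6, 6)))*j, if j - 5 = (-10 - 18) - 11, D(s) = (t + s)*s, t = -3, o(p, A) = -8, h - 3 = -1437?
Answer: -51748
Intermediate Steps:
h = -1434 (h = 3 - 1437 = -1434)
D(s) = s*(-3 + s) (D(s) = (-3 + s)*s = s*(-3 + s))
j = -34 (j = 5 + ((-10 - 18) - 11) = 5 + (-28 - 11) = 5 - 39 = -34)
-(h - D(o(6, 6)))*j = -(-1434 - (-8)*(-3 - 8))*(-34) = -(-1434 - (-8)*(-11))*(-34) = -(-1434 - 1*88)*(-34) = -(-1434 - 88)*(-34) = -(-1522)*(-34) = -1*51748 = -51748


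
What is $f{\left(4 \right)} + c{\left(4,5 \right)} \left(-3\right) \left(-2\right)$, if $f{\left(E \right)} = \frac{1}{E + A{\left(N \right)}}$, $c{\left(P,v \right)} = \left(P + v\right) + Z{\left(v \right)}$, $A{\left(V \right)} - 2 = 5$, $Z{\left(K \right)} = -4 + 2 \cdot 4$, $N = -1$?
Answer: $\frac{859}{11} \approx 78.091$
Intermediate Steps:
$Z{\left(K \right)} = 4$ ($Z{\left(K \right)} = -4 + 8 = 4$)
$A{\left(V \right)} = 7$ ($A{\left(V \right)} = 2 + 5 = 7$)
$c{\left(P,v \right)} = 4 + P + v$ ($c{\left(P,v \right)} = \left(P + v\right) + 4 = 4 + P + v$)
$f{\left(E \right)} = \frac{1}{7 + E}$ ($f{\left(E \right)} = \frac{1}{E + 7} = \frac{1}{7 + E}$)
$f{\left(4 \right)} + c{\left(4,5 \right)} \left(-3\right) \left(-2\right) = \frac{1}{7 + 4} + \left(4 + 4 + 5\right) \left(-3\right) \left(-2\right) = \frac{1}{11} + 13 \left(-3\right) \left(-2\right) = \frac{1}{11} - -78 = \frac{1}{11} + 78 = \frac{859}{11}$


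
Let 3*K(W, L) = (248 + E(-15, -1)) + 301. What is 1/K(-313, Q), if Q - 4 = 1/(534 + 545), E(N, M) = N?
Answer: 1/178 ≈ 0.0056180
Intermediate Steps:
Q = 4317/1079 (Q = 4 + 1/(534 + 545) = 4 + 1/1079 = 4317/1079 ≈ 4.0009)
K(W, L) = 178 (K(W, L) = ((248 - 15) + 301)/3 = (233 + 301)/3 = (⅓)*534 = 178)
1/K(-313, Q) = 1/178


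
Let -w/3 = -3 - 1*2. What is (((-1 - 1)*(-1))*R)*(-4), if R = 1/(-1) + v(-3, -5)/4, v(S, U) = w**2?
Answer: -442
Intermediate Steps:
w = 15 (w = -3*(-3 - 1*2) = -3*(-3 - 2) = -3*(-5) = 15)
v(S, U) = 225 (v(S, U) = 15**2 = 225)
R = 221/4 (R = 1/(-1) + 225/4 = 1*(-1) + 225*(1/4) = -1 + 225/4 = 221/4 ≈ 55.250)
(((-1 - 1)*(-1))*R)*(-4) = (((-1 - 1)*(-1))*(221/4))*(-4) = (-2*(-1)*(221/4))*(-4) = (2*(221/4))*(-4) = (221/2)*(-4) = -442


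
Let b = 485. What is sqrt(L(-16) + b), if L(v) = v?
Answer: sqrt(469) ≈ 21.656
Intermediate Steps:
sqrt(L(-16) + b) = sqrt(-16 + 485) = sqrt(469)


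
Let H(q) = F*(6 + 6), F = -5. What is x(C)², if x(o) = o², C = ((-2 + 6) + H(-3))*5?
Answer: 6146560000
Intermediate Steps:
H(q) = -60 (H(q) = -5*(6 + 6) = -5*12 = -60)
C = -280 (C = ((-2 + 6) - 60)*5 = (4 - 60)*5 = -56*5 = -280)
x(C)² = ((-280)²)² = 78400² = 6146560000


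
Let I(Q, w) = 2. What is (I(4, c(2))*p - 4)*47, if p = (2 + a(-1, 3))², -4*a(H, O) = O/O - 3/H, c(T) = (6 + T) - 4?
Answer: -94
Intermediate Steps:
c(T) = 2 + T
a(H, O) = -¼ + 3/(4*H) (a(H, O) = -(O/O - 3/H)/4 = -(1 - 3/H)/4 = -¼ + 3/(4*H))
p = 1 (p = (2 + (¼)*(3 - 1*(-1))/(-1))² = (2 + (¼)*(-1)*(3 + 1))² = (2 + (¼)*(-1)*4)² = (2 - 1)² = 1² = 1)
(I(4, c(2))*p - 4)*47 = (2*1 - 4)*47 = (2 - 4)*47 = -2*47 = -94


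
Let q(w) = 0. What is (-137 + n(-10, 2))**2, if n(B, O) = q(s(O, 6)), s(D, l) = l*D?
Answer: 18769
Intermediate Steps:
s(D, l) = D*l
n(B, O) = 0
(-137 + n(-10, 2))**2 = (-137 + 0)**2 = (-137)**2 = 18769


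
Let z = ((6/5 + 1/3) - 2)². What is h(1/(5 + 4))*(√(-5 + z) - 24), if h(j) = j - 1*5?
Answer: 352/3 - 88*I*√269/135 ≈ 117.33 - 10.691*I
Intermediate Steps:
h(j) = -5 + j (h(j) = j - 5 = -5 + j)
z = 49/225 (z = ((6*(⅕) + 1*(⅓)) - 2)² = ((6/5 + ⅓) - 2)² = (23/15 - 2)² = (-7/15)² = 49/225 ≈ 0.21778)
h(1/(5 + 4))*(√(-5 + z) - 24) = (-5 + 1/(5 + 4))*(√(-5 + 49/225) - 24) = (-5 + 1/9)*(√(-1076/225) - 24) = (-5 + ⅑)*(2*I*√269/15 - 24) = -44*(-24 + 2*I*√269/15)/9 = 352/3 - 88*I*√269/135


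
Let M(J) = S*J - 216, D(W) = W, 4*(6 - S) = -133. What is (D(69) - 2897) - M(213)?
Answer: -43889/4 ≈ -10972.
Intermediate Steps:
S = 157/4 (S = 6 - ¼*(-133) = 6 + 133/4 = 157/4 ≈ 39.250)
M(J) = -216 + 157*J/4 (M(J) = 157*J/4 - 216 = -216 + 157*J/4)
(D(69) - 2897) - M(213) = (69 - 2897) - (-216 + (157/4)*213) = -2828 - (-216 + 33441/4) = -2828 - 1*32577/4 = -2828 - 32577/4 = -43889/4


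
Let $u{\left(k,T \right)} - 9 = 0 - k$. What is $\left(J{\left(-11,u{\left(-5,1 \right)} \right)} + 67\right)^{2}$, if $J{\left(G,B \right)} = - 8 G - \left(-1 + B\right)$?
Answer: $20164$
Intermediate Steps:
$u{\left(k,T \right)} = 9 - k$ ($u{\left(k,T \right)} = 9 + \left(0 - k\right) = 9 - k$)
$J{\left(G,B \right)} = 1 - B - 8 G$
$\left(J{\left(-11,u{\left(-5,1 \right)} \right)} + 67\right)^{2} = \left(\left(1 - \left(9 - -5\right) - -88\right) + 67\right)^{2} = \left(\left(1 - \left(9 + 5\right) + 88\right) + 67\right)^{2} = \left(\left(1 - 14 + 88\right) + 67\right)^{2} = \left(75 + 67\right)^{2} = 142^{2} = 20164$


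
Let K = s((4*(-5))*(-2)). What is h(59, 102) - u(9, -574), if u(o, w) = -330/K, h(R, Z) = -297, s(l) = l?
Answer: -1155/4 ≈ -288.75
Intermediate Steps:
K = 40 (K = (4*(-5))*(-2) = -20*(-2) = 40)
u(o, w) = -33/4 (u(o, w) = -330/40 = -330*1/40 = -33/4)
h(59, 102) - u(9, -574) = -297 - 1*(-33/4) = -297 + 33/4 = -1155/4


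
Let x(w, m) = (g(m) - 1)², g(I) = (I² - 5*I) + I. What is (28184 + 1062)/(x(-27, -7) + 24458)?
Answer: 14623/15117 ≈ 0.96732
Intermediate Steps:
g(I) = I² - 4*I
x(w, m) = (-1 + m*(-4 + m))² (x(w, m) = (m*(-4 + m) - 1)² = (-1 + m*(-4 + m))²)
(28184 + 1062)/(x(-27, -7) + 24458) = (28184 + 1062)/((-1 - 7*(-4 - 7))² + 24458) = 29246/((-1 - 7*(-11))² + 24458) = 29246/((-1 + 77)² + 24458) = 29246/(76² + 24458) = 29246/(5776 + 24458) = 29246/30234 = 29246*(1/30234) = 14623/15117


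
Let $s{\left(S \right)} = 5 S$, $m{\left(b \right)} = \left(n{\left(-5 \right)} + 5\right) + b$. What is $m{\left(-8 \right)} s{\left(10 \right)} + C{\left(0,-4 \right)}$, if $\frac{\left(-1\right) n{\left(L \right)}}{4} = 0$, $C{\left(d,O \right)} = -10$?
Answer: $-160$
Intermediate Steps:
$n{\left(L \right)} = 0$ ($n{\left(L \right)} = \left(-4\right) 0 = 0$)
$m{\left(b \right)} = 5 + b$ ($m{\left(b \right)} = \left(0 + 5\right) + b = 5 + b$)
$m{\left(-8 \right)} s{\left(10 \right)} + C{\left(0,-4 \right)} = \left(5 - 8\right) 5 \cdot 10 - 10 = \left(-3\right) 50 - 10 = -150 - 10 = -160$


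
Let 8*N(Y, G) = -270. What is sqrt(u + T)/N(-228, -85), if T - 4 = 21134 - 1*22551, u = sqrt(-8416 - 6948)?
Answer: -4*sqrt(-1413 + 2*I*sqrt(3841))/135 ≈ -0.048805 - 1.1148*I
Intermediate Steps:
N(Y, G) = -135/4 (N(Y, G) = (1/8)*(-270) = -135/4)
u = 2*I*sqrt(3841) (u = sqrt(-15364) = 2*I*sqrt(3841) ≈ 123.95*I)
T = -1413 (T = 4 + (21134 - 1*22551) = 4 + (21134 - 22551) = 4 - 1417 = -1413)
sqrt(u + T)/N(-228, -85) = sqrt(2*I*sqrt(3841) - 1413)/(-135/4) = sqrt(-1413 + 2*I*sqrt(3841))*(-4/135) = -4*sqrt(-1413 + 2*I*sqrt(3841))/135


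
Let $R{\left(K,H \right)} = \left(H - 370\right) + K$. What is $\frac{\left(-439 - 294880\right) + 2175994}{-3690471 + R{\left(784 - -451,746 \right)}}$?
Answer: $- \frac{376135}{737772} \approx -0.50983$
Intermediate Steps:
$R{\left(K,H \right)} = -370 + H + K$ ($R{\left(K,H \right)} = \left(-370 + H\right) + K = -370 + H + K$)
$\frac{\left(-439 - 294880\right) + 2175994}{-3690471 + R{\left(784 - -451,746 \right)}} = \frac{\left(-439 - 294880\right) + 2175994}{-3690471 + \left(-370 + 746 + \left(784 - -451\right)\right)} = \frac{\left(-439 - 294880\right) + 2175994}{-3690471 + \left(-370 + 746 + \left(784 + 451\right)\right)} = \frac{-295319 + 2175994}{-3690471 + \left(-370 + 746 + 1235\right)} = \frac{1880675}{-3690471 + 1611} = \frac{1880675}{-3688860} = 1880675 \left(- \frac{1}{3688860}\right) = - \frac{376135}{737772}$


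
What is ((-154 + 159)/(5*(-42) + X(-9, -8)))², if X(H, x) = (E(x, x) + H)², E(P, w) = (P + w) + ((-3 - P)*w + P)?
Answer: 25/26204161 ≈ 9.5405e-7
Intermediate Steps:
E(P, w) = w + 2*P + w*(-3 - P) (E(P, w) = (P + w) + (w*(-3 - P) + P) = (P + w) + (P + w*(-3 - P)) = w + 2*P + w*(-3 - P))
X(H, x) = (H - x²)² (X(H, x) = ((-2*x + 2*x - x*x) + H)² = ((-2*x + 2*x - x²) + H)² = (-x² + H)² = (H - x²)²)
((-154 + 159)/(5*(-42) + X(-9, -8)))² = ((-154 + 159)/(5*(-42) + (-9 - 1*(-8)²)²))² = (5/(-210 + (-9 - 1*64)²))² = (5/(-210 + (-9 - 64)²))² = (5/(-210 + (-73)²))² = (5/(-210 + 5329))² = (5/5119)² = 25/26204161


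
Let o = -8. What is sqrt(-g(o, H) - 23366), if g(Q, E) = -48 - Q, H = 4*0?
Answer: I*sqrt(23326) ≈ 152.73*I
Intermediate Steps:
H = 0
sqrt(-g(o, H) - 23366) = sqrt(-(-48 - 1*(-8)) - 23366) = sqrt(-(-48 + 8) - 23366) = sqrt(-1*(-40) - 23366) = sqrt(40 - 23366) = sqrt(-23326) = I*sqrt(23326)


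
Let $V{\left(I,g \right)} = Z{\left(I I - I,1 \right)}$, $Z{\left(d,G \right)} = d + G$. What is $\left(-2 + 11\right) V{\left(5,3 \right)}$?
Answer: $189$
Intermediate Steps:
$Z{\left(d,G \right)} = G + d$
$V{\left(I,g \right)} = 1 + I^{2} - I$ ($V{\left(I,g \right)} = 1 - \left(I - I I\right) = 1 + \left(I^{2} - I\right) = 1 + I^{2} - I$)
$\left(-2 + 11\right) V{\left(5,3 \right)} = \left(-2 + 11\right) \left(1 + 5 \left(-1 + 5\right)\right) = 9 \left(1 + 5 \cdot 4\right) = 9 \left(1 + 20\right) = 9 \cdot 21 = 189$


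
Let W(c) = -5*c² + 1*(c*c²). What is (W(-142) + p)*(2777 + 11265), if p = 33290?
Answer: -41154546356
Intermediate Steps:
W(c) = c³ - 5*c² (W(c) = -5*c² + 1*c³ = -5*c² + c³ = c³ - 5*c²)
(W(-142) + p)*(2777 + 11265) = ((-142)²*(-5 - 142) + 33290)*(2777 + 11265) = (20164*(-147) + 33290)*14042 = (-2964108 + 33290)*14042 = -2930818*14042 = -41154546356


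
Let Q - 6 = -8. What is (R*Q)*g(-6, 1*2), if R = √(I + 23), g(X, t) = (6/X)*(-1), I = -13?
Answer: -2*√10 ≈ -6.3246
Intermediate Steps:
Q = -2 (Q = 6 - 8 = -2)
g(X, t) = -6/X
R = √10 (R = √(-13 + 23) = √10 ≈ 3.1623)
(R*Q)*g(-6, 1*2) = (√10*(-2))*(-6/(-6)) = (-2*√10)*(-6*(-⅙)) = -2*√10*1 = -2*√10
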